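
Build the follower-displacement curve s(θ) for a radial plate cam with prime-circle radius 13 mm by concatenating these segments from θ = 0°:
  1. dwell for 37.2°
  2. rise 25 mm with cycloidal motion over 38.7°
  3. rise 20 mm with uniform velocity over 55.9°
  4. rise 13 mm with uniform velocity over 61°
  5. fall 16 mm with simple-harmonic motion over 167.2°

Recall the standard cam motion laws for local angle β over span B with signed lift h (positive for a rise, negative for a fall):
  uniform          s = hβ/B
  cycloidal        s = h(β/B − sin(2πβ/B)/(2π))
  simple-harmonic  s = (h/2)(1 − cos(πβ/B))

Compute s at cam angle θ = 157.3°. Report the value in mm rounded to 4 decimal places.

seg 1 [0°–37.2°] dwell: s stays 0.0000
seg 2 [37.2°–75.9°] cycloidal, h=25: full span → s += 25 → s = 25.0000
seg 3 [75.9°–131.8°] uniform, h=20: full span → s += 20 → s = 45.0000
seg 4 [131.8°–192.8°] uniform, h=13: θ=157.3° here. β=25.5, B=61. 13·25.5/61 = 5.4344 → s = 50.4344

50.4344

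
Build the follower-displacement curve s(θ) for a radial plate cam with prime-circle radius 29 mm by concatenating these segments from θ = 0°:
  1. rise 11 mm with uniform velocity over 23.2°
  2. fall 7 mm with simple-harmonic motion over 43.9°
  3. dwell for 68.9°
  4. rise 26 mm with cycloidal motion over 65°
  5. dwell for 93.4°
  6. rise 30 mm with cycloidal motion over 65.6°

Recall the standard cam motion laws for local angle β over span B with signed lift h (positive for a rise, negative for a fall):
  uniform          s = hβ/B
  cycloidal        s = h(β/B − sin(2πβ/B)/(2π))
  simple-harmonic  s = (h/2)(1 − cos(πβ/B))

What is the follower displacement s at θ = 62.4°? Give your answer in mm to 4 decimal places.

seg 1 [0°–23.2°] uniform, h=11: full span → s += 11 → s = 11.0000
seg 2 [23.2°–67.1°] simple-harmonic, h=-7: θ=62.4° here. β=39.2, B=43.9. -7/2·(1 − cos(π·0.8929)) = -6.8039 → s = 4.1961

4.1961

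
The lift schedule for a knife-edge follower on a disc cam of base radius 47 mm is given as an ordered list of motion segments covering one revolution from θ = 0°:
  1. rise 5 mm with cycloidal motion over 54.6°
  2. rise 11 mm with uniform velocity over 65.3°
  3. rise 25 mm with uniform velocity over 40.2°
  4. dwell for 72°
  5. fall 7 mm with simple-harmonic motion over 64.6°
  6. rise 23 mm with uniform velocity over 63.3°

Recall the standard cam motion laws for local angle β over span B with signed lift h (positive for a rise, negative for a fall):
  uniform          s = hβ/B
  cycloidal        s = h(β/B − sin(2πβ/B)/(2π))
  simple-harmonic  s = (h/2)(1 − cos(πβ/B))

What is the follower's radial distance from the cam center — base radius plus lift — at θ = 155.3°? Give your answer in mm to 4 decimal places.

seg 1 [0°–54.6°] cycloidal, h=5: full span → s += 5 → s = 5.0000
seg 2 [54.6°–119.9°] uniform, h=11: full span → s += 11 → s = 16.0000
seg 3 [119.9°–160.1°] uniform, h=25: θ=155.3° here. β=35.4, B=40.2. 25·35.4/40.2 = 22.0149 → s = 38.0149
radial distance = base radius + s = 47 + 38.0149 = 85.0149

85.0149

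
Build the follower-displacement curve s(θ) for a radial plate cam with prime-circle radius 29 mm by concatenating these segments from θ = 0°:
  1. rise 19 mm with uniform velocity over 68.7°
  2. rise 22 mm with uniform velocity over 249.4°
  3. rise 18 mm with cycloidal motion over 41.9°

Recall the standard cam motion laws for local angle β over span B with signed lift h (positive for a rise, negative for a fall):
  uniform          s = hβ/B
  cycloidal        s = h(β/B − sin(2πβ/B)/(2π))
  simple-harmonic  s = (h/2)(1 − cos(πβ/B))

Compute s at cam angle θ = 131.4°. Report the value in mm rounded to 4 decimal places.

seg 1 [0°–68.7°] uniform, h=19: full span → s += 19 → s = 19.0000
seg 2 [68.7°–318.1°] uniform, h=22: θ=131.4° here. β=62.7, B=249.4. 22·62.7/249.4 = 5.5309 → s = 24.5309

24.5309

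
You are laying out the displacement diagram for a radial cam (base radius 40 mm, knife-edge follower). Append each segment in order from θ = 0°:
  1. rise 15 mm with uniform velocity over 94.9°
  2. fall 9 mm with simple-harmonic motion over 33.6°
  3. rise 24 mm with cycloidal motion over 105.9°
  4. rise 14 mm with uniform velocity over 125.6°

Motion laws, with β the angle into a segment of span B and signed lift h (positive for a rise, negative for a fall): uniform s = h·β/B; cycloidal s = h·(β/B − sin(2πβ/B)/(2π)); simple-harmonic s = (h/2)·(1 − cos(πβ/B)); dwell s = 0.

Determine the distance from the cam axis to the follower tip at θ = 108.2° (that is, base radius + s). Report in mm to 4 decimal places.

seg 1 [0°–94.9°] uniform, h=15: full span → s += 15 → s = 15.0000
seg 2 [94.9°–128.5°] simple-harmonic, h=-9: θ=108.2° here. β=13.3, B=33.6. -9/2·(1 − cos(π·0.3958)) = -3.0535 → s = 11.9465
radial distance = base radius + s = 40 + 11.9465 = 51.9465

51.9465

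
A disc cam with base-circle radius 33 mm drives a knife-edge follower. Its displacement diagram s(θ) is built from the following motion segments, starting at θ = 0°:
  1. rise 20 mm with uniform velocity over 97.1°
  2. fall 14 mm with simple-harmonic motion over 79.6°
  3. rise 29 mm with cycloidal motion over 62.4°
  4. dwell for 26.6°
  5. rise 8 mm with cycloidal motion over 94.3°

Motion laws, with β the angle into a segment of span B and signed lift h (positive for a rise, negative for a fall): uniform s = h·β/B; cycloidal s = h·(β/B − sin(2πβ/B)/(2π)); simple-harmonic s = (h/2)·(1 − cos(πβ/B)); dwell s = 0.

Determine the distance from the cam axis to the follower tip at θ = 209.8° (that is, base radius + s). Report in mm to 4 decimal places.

seg 1 [0°–97.1°] uniform, h=20: full span → s += 20 → s = 20.0000
seg 2 [97.1°–176.7°] simple-harmonic, h=-14: full span → s += -14 → s = 6.0000
seg 3 [176.7°–239.1°] cycloidal, h=29: θ=209.8° here. β=33.1, B=62.4. 29·(0.5304 − sin(2π·0.5304)/(2π)) = 16.2606 → s = 22.2606
radial distance = base radius + s = 33 + 22.2606 = 55.2606

55.2606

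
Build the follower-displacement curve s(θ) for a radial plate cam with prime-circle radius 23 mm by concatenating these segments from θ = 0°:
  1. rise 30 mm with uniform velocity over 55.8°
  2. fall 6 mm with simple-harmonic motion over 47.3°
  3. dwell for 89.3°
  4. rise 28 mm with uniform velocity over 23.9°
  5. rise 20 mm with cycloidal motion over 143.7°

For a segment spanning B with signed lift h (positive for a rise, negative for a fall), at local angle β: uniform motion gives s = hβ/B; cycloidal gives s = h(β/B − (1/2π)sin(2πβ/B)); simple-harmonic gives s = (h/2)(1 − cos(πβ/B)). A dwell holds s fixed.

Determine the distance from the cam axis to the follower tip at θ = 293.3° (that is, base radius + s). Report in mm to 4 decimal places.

seg 1 [0°–55.8°] uniform, h=30: full span → s += 30 → s = 30.0000
seg 2 [55.8°–103.1°] simple-harmonic, h=-6: full span → s += -6 → s = 24.0000
seg 3 [103.1°–192.4°] dwell: s stays 24.0000
seg 4 [192.4°–216.3°] uniform, h=28: full span → s += 28 → s = 52.0000
seg 5 [216.3°–360°] cycloidal, h=20: θ=293.3° here. β=77, B=143.7. 20·(0.5358 − sin(2π·0.5358)/(2π)) = 11.4275 → s = 63.4275
radial distance = base radius + s = 23 + 63.4275 = 86.4275

86.4275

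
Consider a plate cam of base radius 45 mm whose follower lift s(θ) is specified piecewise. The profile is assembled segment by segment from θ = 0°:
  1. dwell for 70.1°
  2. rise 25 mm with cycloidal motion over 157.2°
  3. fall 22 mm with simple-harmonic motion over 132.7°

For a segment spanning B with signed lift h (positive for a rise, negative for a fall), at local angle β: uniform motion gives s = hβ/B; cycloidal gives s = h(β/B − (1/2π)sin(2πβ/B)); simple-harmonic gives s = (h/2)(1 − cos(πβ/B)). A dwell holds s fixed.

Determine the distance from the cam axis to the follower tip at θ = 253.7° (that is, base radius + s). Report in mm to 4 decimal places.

seg 1 [0°–70.1°] dwell: s stays 0.0000
seg 2 [70.1°–227.3°] cycloidal, h=25: full span → s += 25 → s = 25.0000
seg 3 [227.3°–360°] simple-harmonic, h=-22: θ=253.7° here. β=26.4, B=132.7. -22/2·(1 − cos(π·0.1989)) = -2.0794 → s = 22.9206
radial distance = base radius + s = 45 + 22.9206 = 67.9206

67.9206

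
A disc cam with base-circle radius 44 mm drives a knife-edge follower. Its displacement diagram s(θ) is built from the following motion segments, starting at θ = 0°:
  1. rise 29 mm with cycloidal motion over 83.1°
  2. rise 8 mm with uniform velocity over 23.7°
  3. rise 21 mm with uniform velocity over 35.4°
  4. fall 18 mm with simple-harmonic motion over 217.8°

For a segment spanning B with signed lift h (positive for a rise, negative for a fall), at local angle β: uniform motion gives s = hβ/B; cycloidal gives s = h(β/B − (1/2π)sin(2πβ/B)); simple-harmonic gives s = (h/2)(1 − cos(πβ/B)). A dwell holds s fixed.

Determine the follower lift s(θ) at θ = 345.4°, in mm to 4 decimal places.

seg 1 [0°–83.1°] cycloidal, h=29: full span → s += 29 → s = 29.0000
seg 2 [83.1°–106.8°] uniform, h=8: full span → s += 8 → s = 37.0000
seg 3 [106.8°–142.2°] uniform, h=21: full span → s += 21 → s = 58.0000
seg 4 [142.2°–360°] simple-harmonic, h=-18: θ=345.4° here. β=203.2, B=217.8. -18/2·(1 − cos(π·0.9330)) = -17.8012 → s = 40.1988

40.1988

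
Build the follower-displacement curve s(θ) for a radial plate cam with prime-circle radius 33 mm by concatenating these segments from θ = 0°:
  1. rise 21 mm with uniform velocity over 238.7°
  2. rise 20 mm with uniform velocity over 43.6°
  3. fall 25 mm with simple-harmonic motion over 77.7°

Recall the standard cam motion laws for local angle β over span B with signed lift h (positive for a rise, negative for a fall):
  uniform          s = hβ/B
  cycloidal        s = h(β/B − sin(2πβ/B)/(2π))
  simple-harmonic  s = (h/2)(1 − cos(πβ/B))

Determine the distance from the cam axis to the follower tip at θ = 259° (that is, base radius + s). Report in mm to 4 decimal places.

seg 1 [0°–238.7°] uniform, h=21: full span → s += 21 → s = 21.0000
seg 2 [238.7°–282.3°] uniform, h=20: θ=259° here. β=20.3, B=43.6. 20·20.3/43.6 = 9.3119 → s = 30.3119
radial distance = base radius + s = 33 + 30.3119 = 63.3119

63.3119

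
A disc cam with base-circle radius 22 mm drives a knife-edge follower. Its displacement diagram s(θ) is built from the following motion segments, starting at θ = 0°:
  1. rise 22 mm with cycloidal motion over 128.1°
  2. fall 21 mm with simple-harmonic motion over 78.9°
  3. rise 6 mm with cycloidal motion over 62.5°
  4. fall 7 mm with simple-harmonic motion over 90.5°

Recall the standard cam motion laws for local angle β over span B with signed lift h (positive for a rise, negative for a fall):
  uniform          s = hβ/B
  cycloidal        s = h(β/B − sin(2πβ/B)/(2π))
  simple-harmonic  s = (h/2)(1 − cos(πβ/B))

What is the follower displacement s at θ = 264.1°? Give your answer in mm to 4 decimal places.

seg 1 [0°–128.1°] cycloidal, h=22: full span → s += 22 → s = 22.0000
seg 2 [128.1°–207°] simple-harmonic, h=-21: full span → s += -21 → s = 1.0000
seg 3 [207°–269.5°] cycloidal, h=6: θ=264.1° here. β=57.1, B=62.5. 6·(0.9136 − sin(2π·0.9136)/(2π)) = 5.9749 → s = 6.9749

6.9749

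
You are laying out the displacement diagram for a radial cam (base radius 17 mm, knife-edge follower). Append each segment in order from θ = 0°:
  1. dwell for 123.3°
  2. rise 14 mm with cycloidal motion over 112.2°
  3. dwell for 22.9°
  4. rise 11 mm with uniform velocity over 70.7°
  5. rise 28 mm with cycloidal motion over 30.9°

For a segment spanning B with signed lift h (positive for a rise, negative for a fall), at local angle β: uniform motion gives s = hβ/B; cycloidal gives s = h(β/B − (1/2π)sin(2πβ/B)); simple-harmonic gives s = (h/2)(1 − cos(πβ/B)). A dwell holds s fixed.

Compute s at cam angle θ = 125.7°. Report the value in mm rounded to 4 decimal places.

seg 1 [0°–123.3°] dwell: s stays 0.0000
seg 2 [123.3°–235.5°] cycloidal, h=14: θ=125.7° here. β=2.4, B=112.2. 14·(0.0214 − sin(2π·0.0214)/(2π)) = 0.0009 → s = 0.0009

0.0009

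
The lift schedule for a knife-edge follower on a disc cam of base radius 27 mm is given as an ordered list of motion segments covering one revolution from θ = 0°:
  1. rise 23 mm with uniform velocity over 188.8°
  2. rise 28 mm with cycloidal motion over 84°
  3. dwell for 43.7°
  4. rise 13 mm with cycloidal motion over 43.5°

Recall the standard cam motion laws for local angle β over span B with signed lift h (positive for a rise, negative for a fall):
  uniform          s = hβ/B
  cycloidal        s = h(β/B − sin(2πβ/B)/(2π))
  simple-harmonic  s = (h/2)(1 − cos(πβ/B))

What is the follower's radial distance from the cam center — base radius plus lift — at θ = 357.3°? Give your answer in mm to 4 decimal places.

seg 1 [0°–188.8°] uniform, h=23: full span → s += 23 → s = 23.0000
seg 2 [188.8°–272.8°] cycloidal, h=28: full span → s += 28 → s = 51.0000
seg 3 [272.8°–316.5°] dwell: s stays 51.0000
seg 4 [316.5°–360°] cycloidal, h=13: θ=357.3° here. β=40.8, B=43.5. 13·(0.9379 − sin(2π·0.9379)/(2π)) = 12.9797 → s = 63.9797
radial distance = base radius + s = 27 + 63.9797 = 90.9797

90.9797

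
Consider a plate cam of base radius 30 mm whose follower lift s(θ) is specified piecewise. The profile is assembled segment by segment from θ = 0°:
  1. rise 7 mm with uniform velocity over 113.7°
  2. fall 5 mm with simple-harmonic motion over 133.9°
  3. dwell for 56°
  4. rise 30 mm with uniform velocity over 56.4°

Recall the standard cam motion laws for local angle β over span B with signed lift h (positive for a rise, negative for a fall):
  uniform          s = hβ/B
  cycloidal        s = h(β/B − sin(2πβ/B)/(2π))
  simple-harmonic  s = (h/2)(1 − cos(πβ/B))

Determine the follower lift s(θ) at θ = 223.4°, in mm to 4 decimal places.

seg 1 [0°–113.7°] uniform, h=7: full span → s += 7 → s = 7.0000
seg 2 [113.7°–247.6°] simple-harmonic, h=-5: θ=223.4° here. β=109.7, B=133.9. -5/2·(1 − cos(π·0.8193)) = -4.6077 → s = 2.3923

2.3923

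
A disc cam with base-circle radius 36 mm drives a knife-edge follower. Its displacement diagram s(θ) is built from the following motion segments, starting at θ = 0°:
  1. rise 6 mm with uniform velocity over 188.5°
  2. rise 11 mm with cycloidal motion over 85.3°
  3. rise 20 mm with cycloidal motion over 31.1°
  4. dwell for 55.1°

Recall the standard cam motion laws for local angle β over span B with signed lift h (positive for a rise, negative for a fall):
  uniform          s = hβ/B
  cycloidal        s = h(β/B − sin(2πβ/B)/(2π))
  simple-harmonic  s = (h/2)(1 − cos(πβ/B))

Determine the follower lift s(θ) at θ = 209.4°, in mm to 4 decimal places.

seg 1 [0°–188.5°] uniform, h=6: full span → s += 6 → s = 6.0000
seg 2 [188.5°–273.8°] cycloidal, h=11: θ=209.4° here. β=20.9, B=85.3. 11·(0.2450 − sin(2π·0.2450)/(2π)) = 0.9453 → s = 6.9453

6.9453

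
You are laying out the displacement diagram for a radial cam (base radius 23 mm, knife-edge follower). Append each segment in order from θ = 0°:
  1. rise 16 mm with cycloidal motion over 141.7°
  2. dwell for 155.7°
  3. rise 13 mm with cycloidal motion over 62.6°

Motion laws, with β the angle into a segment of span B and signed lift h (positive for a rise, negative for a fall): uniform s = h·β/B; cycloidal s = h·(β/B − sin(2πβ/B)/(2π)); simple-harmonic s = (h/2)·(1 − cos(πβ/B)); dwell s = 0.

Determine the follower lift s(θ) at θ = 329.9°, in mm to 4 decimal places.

seg 1 [0°–141.7°] cycloidal, h=16: full span → s += 16 → s = 16.0000
seg 2 [141.7°–297.4°] dwell: s stays 16.0000
seg 3 [297.4°–360°] cycloidal, h=13: θ=329.9° here. β=32.5, B=62.6. 13·(0.5192 − sin(2π·0.5192)/(2π)) = 6.9978 → s = 22.9978

22.9978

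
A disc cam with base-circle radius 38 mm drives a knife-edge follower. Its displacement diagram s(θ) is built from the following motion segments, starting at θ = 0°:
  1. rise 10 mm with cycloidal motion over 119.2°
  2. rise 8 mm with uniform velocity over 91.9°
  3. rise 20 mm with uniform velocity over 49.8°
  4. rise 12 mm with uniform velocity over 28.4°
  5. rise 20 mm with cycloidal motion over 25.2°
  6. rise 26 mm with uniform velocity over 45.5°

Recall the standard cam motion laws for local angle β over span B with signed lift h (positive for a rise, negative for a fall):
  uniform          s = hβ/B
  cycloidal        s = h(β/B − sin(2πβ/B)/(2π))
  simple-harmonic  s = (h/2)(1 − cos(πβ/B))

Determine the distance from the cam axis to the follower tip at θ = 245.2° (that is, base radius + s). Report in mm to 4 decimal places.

seg 1 [0°–119.2°] cycloidal, h=10: full span → s += 10 → s = 10.0000
seg 2 [119.2°–211.1°] uniform, h=8: full span → s += 8 → s = 18.0000
seg 3 [211.1°–260.9°] uniform, h=20: θ=245.2° here. β=34.1, B=49.8. 20·34.1/49.8 = 13.6948 → s = 31.6948
radial distance = base radius + s = 38 + 31.6948 = 69.6948

69.6948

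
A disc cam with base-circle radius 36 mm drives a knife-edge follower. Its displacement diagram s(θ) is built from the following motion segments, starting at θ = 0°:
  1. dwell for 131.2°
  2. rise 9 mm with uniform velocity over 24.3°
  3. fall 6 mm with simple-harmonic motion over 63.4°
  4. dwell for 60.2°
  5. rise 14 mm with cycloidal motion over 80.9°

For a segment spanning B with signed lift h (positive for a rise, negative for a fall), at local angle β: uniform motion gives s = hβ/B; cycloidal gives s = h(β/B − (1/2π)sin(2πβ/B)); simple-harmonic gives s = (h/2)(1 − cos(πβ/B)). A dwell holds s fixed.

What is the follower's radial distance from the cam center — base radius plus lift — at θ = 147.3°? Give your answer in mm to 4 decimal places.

seg 1 [0°–131.2°] dwell: s stays 0.0000
seg 2 [131.2°–155.5°] uniform, h=9: θ=147.3° here. β=16.1, B=24.3. 9·16.1/24.3 = 5.9630 → s = 5.9630
radial distance = base radius + s = 36 + 5.9630 = 41.9630

41.9630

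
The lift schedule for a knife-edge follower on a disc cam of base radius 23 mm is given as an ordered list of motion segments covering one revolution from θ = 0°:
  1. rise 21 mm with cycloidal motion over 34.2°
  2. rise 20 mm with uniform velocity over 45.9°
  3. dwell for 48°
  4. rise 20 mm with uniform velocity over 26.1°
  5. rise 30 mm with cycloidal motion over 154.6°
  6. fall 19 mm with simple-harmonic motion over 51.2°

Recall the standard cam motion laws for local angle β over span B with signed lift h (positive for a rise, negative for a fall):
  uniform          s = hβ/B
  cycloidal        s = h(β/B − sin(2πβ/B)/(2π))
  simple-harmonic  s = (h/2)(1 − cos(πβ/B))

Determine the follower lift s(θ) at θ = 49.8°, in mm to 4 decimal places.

seg 1 [0°–34.2°] cycloidal, h=21: full span → s += 21 → s = 21.0000
seg 2 [34.2°–80.1°] uniform, h=20: θ=49.8° here. β=15.6, B=45.9. 20·15.6/45.9 = 6.7974 → s = 27.7974

27.7974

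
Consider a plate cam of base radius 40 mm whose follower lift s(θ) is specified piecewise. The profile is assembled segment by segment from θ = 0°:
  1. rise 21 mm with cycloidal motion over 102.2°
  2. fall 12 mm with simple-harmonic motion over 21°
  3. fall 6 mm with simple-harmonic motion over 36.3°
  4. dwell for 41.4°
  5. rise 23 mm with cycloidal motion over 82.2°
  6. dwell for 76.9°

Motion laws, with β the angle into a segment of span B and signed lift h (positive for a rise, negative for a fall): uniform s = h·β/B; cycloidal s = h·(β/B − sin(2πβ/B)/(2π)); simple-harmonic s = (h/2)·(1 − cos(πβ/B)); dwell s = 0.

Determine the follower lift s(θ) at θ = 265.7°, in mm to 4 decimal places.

seg 1 [0°–102.2°] cycloidal, h=21: full span → s += 21 → s = 21.0000
seg 2 [102.2°–123.2°] simple-harmonic, h=-12: full span → s += -12 → s = 9.0000
seg 3 [123.2°–159.5°] simple-harmonic, h=-6: full span → s += -6 → s = 3.0000
seg 4 [159.5°–200.9°] dwell: s stays 3.0000
seg 5 [200.9°–283.1°] cycloidal, h=23: θ=265.7° here. β=64.8, B=82.2. 23·(0.7883 − sin(2π·0.7883)/(2π)) = 21.6864 → s = 24.6864

24.6864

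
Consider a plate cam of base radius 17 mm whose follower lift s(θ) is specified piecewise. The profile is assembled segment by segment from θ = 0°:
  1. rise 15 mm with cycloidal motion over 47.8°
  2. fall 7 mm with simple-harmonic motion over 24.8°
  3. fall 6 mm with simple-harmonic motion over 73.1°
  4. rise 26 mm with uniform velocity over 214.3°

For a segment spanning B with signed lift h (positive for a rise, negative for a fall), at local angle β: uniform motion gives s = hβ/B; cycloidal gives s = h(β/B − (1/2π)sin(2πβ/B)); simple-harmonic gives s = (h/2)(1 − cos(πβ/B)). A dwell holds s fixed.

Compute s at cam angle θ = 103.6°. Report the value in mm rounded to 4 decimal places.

seg 1 [0°–47.8°] cycloidal, h=15: full span → s += 15 → s = 15.0000
seg 2 [47.8°–72.6°] simple-harmonic, h=-7: full span → s += -7 → s = 8.0000
seg 3 [72.6°–145.7°] simple-harmonic, h=-6: θ=103.6° here. β=31, B=73.1. -6/2·(1 − cos(π·0.4241)) = -2.2912 → s = 5.7088

5.7088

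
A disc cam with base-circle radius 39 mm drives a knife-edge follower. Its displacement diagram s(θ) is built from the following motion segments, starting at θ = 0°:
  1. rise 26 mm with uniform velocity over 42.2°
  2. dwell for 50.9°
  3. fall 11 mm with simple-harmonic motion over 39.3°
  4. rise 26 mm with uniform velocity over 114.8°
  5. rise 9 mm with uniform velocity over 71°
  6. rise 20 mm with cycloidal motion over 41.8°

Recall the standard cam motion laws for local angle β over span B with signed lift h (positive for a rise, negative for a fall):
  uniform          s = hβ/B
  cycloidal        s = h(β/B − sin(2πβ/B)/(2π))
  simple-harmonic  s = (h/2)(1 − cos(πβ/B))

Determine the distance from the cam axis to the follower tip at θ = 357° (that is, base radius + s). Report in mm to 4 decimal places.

seg 1 [0°–42.2°] uniform, h=26: full span → s += 26 → s = 26.0000
seg 2 [42.2°–93.1°] dwell: s stays 26.0000
seg 3 [93.1°–132.4°] simple-harmonic, h=-11: full span → s += -11 → s = 15.0000
seg 4 [132.4°–247.2°] uniform, h=26: full span → s += 26 → s = 41.0000
seg 5 [247.2°–318.2°] uniform, h=9: full span → s += 9 → s = 50.0000
seg 6 [318.2°–360°] cycloidal, h=20: θ=357° here. β=38.8, B=41.8. 20·(0.9282 − sin(2π·0.9282)/(2π)) = 19.9518 → s = 69.9518
radial distance = base radius + s = 39 + 69.9518 = 108.9518

108.9518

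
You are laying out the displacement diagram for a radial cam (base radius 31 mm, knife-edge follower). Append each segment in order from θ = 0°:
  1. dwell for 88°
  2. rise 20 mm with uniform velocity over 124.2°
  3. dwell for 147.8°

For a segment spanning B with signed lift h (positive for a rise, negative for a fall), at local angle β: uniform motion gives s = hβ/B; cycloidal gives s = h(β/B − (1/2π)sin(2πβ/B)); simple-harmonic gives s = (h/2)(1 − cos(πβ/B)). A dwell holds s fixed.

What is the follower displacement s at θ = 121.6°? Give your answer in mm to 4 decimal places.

seg 1 [0°–88°] dwell: s stays 0.0000
seg 2 [88°–212.2°] uniform, h=20: θ=121.6° here. β=33.6, B=124.2. 20·33.6/124.2 = 5.4106 → s = 5.4106

5.4106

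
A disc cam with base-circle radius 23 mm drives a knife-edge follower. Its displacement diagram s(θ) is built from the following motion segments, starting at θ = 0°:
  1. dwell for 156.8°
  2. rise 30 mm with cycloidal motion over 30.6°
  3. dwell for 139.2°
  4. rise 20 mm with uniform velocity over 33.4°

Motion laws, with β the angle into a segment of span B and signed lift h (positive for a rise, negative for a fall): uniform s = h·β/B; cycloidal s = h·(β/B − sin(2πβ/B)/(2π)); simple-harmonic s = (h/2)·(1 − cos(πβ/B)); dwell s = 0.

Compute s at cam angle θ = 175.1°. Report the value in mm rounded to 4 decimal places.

seg 1 [0°–156.8°] dwell: s stays 0.0000
seg 2 [156.8°–187.4°] cycloidal, h=30: θ=175.1° here. β=18.3, B=30.6. 30·(0.5980 − sin(2π·0.5980)/(2π)) = 20.6998 → s = 20.6998

20.6998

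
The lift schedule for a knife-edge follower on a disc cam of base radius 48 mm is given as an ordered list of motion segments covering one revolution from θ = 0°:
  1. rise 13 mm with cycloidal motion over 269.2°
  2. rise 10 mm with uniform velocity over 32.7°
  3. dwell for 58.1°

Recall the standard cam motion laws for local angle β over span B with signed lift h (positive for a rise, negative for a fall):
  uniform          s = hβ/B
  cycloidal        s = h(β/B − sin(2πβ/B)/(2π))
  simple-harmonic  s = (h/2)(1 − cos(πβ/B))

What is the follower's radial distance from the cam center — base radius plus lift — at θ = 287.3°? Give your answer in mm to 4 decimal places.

seg 1 [0°–269.2°] cycloidal, h=13: full span → s += 13 → s = 13.0000
seg 2 [269.2°–301.9°] uniform, h=10: θ=287.3° here. β=18.1, B=32.7. 10·18.1/32.7 = 5.5352 → s = 18.5352
radial distance = base radius + s = 48 + 18.5352 = 66.5352

66.5352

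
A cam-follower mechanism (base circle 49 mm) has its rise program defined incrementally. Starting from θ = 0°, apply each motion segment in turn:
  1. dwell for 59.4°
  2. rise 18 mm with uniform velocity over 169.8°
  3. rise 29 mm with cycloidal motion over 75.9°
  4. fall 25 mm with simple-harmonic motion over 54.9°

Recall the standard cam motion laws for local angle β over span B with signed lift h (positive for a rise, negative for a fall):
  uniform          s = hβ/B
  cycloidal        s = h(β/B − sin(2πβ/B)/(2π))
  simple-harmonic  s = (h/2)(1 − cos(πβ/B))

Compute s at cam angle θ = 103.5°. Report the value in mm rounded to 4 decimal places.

seg 1 [0°–59.4°] dwell: s stays 0.0000
seg 2 [59.4°–229.2°] uniform, h=18: θ=103.5° here. β=44.1, B=169.8. 18·44.1/169.8 = 4.6749 → s = 4.6749

4.6749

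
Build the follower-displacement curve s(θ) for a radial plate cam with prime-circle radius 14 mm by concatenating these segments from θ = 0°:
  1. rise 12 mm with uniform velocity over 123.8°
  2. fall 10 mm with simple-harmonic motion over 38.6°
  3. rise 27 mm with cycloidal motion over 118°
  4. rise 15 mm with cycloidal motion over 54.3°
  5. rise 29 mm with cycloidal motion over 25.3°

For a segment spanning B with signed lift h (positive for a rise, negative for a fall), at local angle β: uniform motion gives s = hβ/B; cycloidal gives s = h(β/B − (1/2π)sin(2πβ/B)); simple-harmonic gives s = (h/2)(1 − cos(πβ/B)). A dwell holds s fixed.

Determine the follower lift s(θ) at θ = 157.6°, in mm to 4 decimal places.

seg 1 [0°–123.8°] uniform, h=12: full span → s += 12 → s = 12.0000
seg 2 [123.8°–162.4°] simple-harmonic, h=-10: θ=157.6° here. β=33.8, B=38.6. -10/2·(1 − cos(π·0.8756)) = -9.6233 → s = 2.3767

2.3767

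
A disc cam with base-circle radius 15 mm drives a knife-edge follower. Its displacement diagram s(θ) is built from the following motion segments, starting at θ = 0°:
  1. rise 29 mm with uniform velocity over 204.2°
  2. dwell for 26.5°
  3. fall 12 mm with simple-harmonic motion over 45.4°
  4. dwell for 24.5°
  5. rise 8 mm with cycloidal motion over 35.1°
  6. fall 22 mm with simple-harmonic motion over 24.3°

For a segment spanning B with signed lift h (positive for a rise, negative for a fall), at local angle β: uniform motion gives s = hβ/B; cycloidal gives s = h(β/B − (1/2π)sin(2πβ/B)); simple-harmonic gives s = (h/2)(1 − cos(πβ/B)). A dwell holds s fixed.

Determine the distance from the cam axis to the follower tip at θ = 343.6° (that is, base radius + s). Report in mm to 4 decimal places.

seg 1 [0°–204.2°] uniform, h=29: full span → s += 29 → s = 29.0000
seg 2 [204.2°–230.7°] dwell: s stays 29.0000
seg 3 [230.7°–276.1°] simple-harmonic, h=-12: full span → s += -12 → s = 17.0000
seg 4 [276.1°–300.6°] dwell: s stays 17.0000
seg 5 [300.6°–335.7°] cycloidal, h=8: full span → s += 8 → s = 25.0000
seg 6 [335.7°–360°] simple-harmonic, h=-22: θ=343.6° here. β=7.9, B=24.3. -22/2·(1 − cos(π·0.3251)) = -5.2555 → s = 19.7445
radial distance = base radius + s = 15 + 19.7445 = 34.7445

34.7445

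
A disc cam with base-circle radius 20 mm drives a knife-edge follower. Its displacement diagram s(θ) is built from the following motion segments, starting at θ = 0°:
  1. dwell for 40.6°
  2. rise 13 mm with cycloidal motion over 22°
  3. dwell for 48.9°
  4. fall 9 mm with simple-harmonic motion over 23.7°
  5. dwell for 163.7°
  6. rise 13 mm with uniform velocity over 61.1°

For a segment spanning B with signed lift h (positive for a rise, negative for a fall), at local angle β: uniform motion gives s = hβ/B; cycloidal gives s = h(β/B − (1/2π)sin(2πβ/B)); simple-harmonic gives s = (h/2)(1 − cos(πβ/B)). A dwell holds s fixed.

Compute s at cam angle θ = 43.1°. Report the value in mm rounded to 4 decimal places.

seg 1 [0°–40.6°] dwell: s stays 0.0000
seg 2 [40.6°–62.6°] cycloidal, h=13: θ=43.1° here. β=2.5, B=22. 13·(0.1136 − sin(2π·0.1136)/(2π)) = 0.1224 → s = 0.1224

0.1224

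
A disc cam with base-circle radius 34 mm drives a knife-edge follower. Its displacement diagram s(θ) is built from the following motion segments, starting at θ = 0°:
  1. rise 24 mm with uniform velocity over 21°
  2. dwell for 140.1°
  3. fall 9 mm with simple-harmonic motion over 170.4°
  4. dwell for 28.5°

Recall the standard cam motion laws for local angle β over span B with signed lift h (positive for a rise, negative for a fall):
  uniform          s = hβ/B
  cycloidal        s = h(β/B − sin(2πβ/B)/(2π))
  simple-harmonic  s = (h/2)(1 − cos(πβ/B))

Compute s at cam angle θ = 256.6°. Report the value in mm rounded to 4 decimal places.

seg 1 [0°–21°] uniform, h=24: full span → s += 24 → s = 24.0000
seg 2 [21°–161.1°] dwell: s stays 24.0000
seg 3 [161.1°–331.5°] simple-harmonic, h=-9: θ=256.6° here. β=95.5, B=170.4. -9/2·(1 − cos(π·0.5604)) = -5.3494 → s = 18.6506

18.6506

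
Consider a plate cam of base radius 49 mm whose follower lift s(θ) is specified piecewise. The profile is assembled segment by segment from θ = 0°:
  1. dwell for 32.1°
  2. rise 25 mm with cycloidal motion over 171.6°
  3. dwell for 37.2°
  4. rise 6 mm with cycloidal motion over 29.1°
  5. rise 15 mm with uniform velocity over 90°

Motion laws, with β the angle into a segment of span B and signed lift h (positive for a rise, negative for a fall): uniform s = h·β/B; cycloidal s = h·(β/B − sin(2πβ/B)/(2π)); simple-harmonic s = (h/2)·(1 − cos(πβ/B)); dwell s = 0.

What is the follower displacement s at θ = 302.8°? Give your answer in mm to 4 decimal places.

seg 1 [0°–32.1°] dwell: s stays 0.0000
seg 2 [32.1°–203.7°] cycloidal, h=25: full span → s += 25 → s = 25.0000
seg 3 [203.7°–240.9°] dwell: s stays 25.0000
seg 4 [240.9°–270°] cycloidal, h=6: full span → s += 6 → s = 31.0000
seg 5 [270°–360°] uniform, h=15: θ=302.8° here. β=32.8, B=90. 15·32.8/90 = 5.4667 → s = 36.4667

36.4667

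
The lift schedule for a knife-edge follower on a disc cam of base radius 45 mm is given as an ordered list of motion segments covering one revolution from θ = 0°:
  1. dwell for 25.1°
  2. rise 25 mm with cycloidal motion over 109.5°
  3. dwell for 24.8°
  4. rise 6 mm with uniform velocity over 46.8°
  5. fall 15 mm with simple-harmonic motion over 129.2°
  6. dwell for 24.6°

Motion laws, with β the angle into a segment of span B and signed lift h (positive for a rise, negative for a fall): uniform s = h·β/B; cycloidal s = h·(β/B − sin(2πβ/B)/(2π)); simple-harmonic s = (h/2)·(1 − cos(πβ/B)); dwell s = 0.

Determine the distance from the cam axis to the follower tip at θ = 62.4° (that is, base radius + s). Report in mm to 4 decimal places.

seg 1 [0°–25.1°] dwell: s stays 0.0000
seg 2 [25.1°–134.6°] cycloidal, h=25: θ=62.4° here. β=37.3, B=109.5. 25·(0.3406 − sin(2π·0.3406)/(2π)) = 5.1651 → s = 5.1651
radial distance = base radius + s = 45 + 5.1651 = 50.1651

50.1651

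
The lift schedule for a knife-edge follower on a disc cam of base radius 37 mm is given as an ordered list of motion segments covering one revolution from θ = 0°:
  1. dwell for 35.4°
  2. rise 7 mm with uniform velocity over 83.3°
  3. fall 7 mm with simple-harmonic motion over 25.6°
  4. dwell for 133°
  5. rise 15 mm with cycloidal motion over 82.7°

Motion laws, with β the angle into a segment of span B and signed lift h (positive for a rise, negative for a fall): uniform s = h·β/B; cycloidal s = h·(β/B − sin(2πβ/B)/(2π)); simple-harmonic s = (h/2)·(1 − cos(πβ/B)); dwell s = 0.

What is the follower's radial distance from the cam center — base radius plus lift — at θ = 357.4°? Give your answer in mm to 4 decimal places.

seg 1 [0°–35.4°] dwell: s stays 0.0000
seg 2 [35.4°–118.7°] uniform, h=7: full span → s += 7 → s = 7.0000
seg 3 [118.7°–144.3°] simple-harmonic, h=-7: full span → s += -7 → s = 0.0000
seg 4 [144.3°–277.3°] dwell: s stays 0.0000
seg 5 [277.3°–360°] cycloidal, h=15: θ=357.4° here. β=80.1, B=82.7. 15·(0.9686 − sin(2π·0.9686)/(2π)) = 14.9969 → s = 14.9969
radial distance = base radius + s = 37 + 14.9969 = 51.9969

51.9969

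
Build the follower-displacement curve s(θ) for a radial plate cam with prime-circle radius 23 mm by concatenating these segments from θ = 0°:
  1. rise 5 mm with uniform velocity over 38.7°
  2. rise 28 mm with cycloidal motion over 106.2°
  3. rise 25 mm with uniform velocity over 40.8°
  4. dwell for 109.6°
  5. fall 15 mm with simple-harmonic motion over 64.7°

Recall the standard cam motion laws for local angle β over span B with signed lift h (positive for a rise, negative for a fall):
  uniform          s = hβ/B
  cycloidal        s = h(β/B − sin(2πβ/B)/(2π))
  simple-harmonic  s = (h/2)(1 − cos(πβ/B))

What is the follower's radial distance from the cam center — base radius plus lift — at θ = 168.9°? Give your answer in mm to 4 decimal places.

seg 1 [0°–38.7°] uniform, h=5: full span → s += 5 → s = 5.0000
seg 2 [38.7°–144.9°] cycloidal, h=28: full span → s += 28 → s = 33.0000
seg 3 [144.9°–185.7°] uniform, h=25: θ=168.9° here. β=24, B=40.8. 25·24/40.8 = 14.7059 → s = 47.7059
radial distance = base radius + s = 23 + 47.7059 = 70.7059

70.7059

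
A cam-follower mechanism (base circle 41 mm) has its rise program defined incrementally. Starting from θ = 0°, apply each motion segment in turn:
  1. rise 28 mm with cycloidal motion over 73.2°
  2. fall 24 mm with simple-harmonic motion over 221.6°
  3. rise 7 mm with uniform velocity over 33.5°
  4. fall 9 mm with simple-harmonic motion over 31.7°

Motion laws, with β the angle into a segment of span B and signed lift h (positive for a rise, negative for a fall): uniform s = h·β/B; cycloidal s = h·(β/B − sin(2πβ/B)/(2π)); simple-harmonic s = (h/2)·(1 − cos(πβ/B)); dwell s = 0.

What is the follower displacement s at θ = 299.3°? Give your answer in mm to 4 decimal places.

seg 1 [0°–73.2°] cycloidal, h=28: full span → s += 28 → s = 28.0000
seg 2 [73.2°–294.8°] simple-harmonic, h=-24: full span → s += -24 → s = 4.0000
seg 3 [294.8°–328.3°] uniform, h=7: θ=299.3° here. β=4.5, B=33.5. 7·4.5/33.5 = 0.9403 → s = 4.9403

4.9403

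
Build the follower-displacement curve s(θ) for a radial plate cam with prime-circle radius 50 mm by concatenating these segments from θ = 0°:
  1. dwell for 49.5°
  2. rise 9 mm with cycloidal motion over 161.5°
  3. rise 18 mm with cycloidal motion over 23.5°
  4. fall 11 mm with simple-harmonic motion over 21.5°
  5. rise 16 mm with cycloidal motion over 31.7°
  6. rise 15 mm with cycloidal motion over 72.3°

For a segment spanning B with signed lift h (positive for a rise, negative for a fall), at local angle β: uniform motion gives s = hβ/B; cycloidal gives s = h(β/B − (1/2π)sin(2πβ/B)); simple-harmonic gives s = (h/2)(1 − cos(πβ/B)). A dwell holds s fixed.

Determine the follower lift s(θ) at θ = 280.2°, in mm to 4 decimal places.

seg 1 [0°–49.5°] dwell: s stays 0.0000
seg 2 [49.5°–211°] cycloidal, h=9: full span → s += 9 → s = 9.0000
seg 3 [211°–234.5°] cycloidal, h=18: full span → s += 18 → s = 27.0000
seg 4 [234.5°–256°] simple-harmonic, h=-11: full span → s += -11 → s = 16.0000
seg 5 [256°–287.7°] cycloidal, h=16: θ=280.2° here. β=24.2, B=31.7. 16·(0.7634 − sin(2π·0.7634)/(2π)) = 14.7520 → s = 30.7520

30.7520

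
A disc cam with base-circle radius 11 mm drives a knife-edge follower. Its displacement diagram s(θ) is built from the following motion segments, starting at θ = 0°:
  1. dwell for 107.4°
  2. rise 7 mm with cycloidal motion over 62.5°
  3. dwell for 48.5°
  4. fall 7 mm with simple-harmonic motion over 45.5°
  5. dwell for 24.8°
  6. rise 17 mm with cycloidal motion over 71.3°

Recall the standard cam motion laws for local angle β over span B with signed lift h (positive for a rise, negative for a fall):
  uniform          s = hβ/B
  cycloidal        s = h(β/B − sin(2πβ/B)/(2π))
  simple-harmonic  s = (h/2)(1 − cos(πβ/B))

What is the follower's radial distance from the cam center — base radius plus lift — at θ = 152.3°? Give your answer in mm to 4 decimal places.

seg 1 [0°–107.4°] dwell: s stays 0.0000
seg 2 [107.4°–169.9°] cycloidal, h=7: θ=152.3° here. β=44.9, B=62.5. 7·(0.7184 − sin(2π·0.7184)/(2π)) = 6.1210 → s = 6.1210
radial distance = base radius + s = 11 + 6.1210 = 17.1210

17.1210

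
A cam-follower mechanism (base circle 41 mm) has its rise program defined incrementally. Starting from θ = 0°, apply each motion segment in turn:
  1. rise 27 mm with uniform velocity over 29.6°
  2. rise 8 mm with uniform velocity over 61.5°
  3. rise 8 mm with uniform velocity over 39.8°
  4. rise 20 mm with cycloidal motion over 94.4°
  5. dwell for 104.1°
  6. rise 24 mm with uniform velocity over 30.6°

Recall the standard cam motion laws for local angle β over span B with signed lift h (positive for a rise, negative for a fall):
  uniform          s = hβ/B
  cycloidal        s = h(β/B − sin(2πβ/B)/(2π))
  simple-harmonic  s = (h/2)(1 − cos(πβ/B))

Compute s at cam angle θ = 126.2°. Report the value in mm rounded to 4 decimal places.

seg 1 [0°–29.6°] uniform, h=27: full span → s += 27 → s = 27.0000
seg 2 [29.6°–91.1°] uniform, h=8: full span → s += 8 → s = 35.0000
seg 3 [91.1°–130.9°] uniform, h=8: θ=126.2° here. β=35.1, B=39.8. 8·35.1/39.8 = 7.0553 → s = 42.0553

42.0553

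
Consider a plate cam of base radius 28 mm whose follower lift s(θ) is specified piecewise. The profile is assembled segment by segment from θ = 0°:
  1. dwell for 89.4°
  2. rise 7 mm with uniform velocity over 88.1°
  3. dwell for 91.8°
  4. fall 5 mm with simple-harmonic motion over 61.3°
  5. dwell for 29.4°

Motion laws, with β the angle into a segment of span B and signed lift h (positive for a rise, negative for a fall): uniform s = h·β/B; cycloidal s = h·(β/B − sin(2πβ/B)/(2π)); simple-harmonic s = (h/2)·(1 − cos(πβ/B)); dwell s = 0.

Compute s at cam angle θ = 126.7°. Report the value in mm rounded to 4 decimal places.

seg 1 [0°–89.4°] dwell: s stays 0.0000
seg 2 [89.4°–177.5°] uniform, h=7: θ=126.7° here. β=37.3, B=88.1. 7·37.3/88.1 = 2.9637 → s = 2.9637

2.9637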